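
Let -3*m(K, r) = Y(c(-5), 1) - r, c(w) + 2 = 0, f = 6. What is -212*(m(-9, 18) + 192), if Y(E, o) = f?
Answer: -41552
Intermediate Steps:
c(w) = -2 (c(w) = -2 + 0 = -2)
Y(E, o) = 6
m(K, r) = -2 + r/3 (m(K, r) = -(6 - r)/3 = -2 + r/3)
-212*(m(-9, 18) + 192) = -212*((-2 + (⅓)*18) + 192) = -212*((-2 + 6) + 192) = -212*(4 + 192) = -212*196 = -41552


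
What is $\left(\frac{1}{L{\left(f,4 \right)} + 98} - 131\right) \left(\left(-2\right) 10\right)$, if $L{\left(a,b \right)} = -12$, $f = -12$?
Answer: $\frac{112650}{43} \approx 2619.8$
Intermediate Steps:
$\left(\frac{1}{L{\left(f,4 \right)} + 98} - 131\right) \left(\left(-2\right) 10\right) = \left(\frac{1}{-12 + 98} - 131\right) \left(\left(-2\right) 10\right) = \left(\frac{1}{86} - 131\right) \left(-20\right) = \left(- \frac{11265}{86}\right) \left(-20\right) = \frac{112650}{43}$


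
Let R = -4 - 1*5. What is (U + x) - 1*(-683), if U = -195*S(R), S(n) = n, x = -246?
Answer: 2192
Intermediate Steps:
R = -9 (R = -4 - 5 = -9)
U = 1755 (U = -195*(-9) = 1755)
(U + x) - 1*(-683) = (1755 - 246) - 1*(-683) = 1509 + 683 = 2192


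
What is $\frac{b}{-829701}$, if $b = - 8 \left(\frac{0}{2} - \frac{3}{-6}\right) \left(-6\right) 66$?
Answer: $- \frac{176}{92189} \approx -0.0019091$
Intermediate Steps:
$b = 1584$ ($b = - 8 \left(0 \cdot \frac{1}{2} - - \frac{1}{2}\right) \left(-6\right) 66 = - 8 \left(0 + \frac{1}{2}\right) \left(-6\right) 66 = - 8 \cdot \frac{1}{2} \left(-6\right) 66 = \left(-8\right) \left(-3\right) 66 = 24 \cdot 66 = 1584$)
$\frac{b}{-829701} = \frac{1584}{-829701} = 1584 \left(- \frac{1}{829701}\right) = - \frac{176}{92189}$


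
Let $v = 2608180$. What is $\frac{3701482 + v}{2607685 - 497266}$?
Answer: $\frac{6309662}{2110419} \approx 2.9898$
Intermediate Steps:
$\frac{3701482 + v}{2607685 - 497266} = \frac{3701482 + 2608180}{2607685 - 497266} = \frac{6309662}{2110419}$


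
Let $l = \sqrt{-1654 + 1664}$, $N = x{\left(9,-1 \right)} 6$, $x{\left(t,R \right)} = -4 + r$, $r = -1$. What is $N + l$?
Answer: $-30 + \sqrt{10} \approx -26.838$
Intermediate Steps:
$x{\left(t,R \right)} = -5$ ($x{\left(t,R \right)} = -4 - 1 = -5$)
$N = -30$ ($N = \left(-5\right) 6 = -30$)
$l = \sqrt{10} \approx 3.1623$
$N + l = -30 + \sqrt{10}$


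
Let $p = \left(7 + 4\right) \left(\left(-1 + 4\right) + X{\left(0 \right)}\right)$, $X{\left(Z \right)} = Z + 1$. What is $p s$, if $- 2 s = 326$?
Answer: $-7172$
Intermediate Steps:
$X{\left(Z \right)} = 1 + Z$
$s = -163$ ($s = \left(- \frac{1}{2}\right) 326 = -163$)
$p = 44$ ($p = \left(7 + 4\right) \left(\left(-1 + 4\right) + \left(1 + 0\right)\right) = 11 \left(3 + 1\right) = 11 \cdot 4 = 44$)
$p s = 44 \left(-163\right) = -7172$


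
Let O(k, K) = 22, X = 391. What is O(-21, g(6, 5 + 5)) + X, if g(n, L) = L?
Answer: 413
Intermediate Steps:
O(-21, g(6, 5 + 5)) + X = 22 + 391 = 413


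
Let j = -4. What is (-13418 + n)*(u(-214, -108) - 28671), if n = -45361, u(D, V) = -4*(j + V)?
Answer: 1658919717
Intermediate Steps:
u(D, V) = 16 - 4*V (u(D, V) = -4*(-4 + V) = 16 - 4*V)
(-13418 + n)*(u(-214, -108) - 28671) = (-13418 - 45361)*((16 - 4*(-108)) - 28671) = -58779*((16 + 432) - 28671) = -58779*(448 - 28671) = -58779*(-28223) = 1658919717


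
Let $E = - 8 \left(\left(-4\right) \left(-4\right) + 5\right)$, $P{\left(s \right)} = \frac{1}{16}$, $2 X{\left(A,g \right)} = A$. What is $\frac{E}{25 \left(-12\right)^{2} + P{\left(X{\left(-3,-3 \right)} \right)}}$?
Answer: $- \frac{2688}{57601} \approx -0.046666$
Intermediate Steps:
$X{\left(A,g \right)} = \frac{A}{2}$
$P{\left(s \right)} = \frac{1}{16}$
$E = -168$ ($E = - 8 \left(16 + 5\right) = \left(-8\right) 21 = -168$)
$\frac{E}{25 \left(-12\right)^{2} + P{\left(X{\left(-3,-3 \right)} \right)}} = - \frac{168}{25 \left(-12\right)^{2} + \frac{1}{16}} = - \frac{168}{25 \cdot 144 + \frac{1}{16}} = - \frac{168}{3600 + \frac{1}{16}} = - \frac{168}{\frac{57601}{16}} = \left(-168\right) \frac{16}{57601} = - \frac{2688}{57601}$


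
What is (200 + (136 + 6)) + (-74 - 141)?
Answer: 127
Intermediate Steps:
(200 + (136 + 6)) + (-74 - 141) = (200 + 142) - 215 = 342 - 215 = 127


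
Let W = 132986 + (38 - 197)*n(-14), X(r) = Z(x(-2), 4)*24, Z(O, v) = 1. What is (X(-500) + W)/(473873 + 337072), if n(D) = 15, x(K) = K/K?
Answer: 26125/162189 ≈ 0.16108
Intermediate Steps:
x(K) = 1
X(r) = 24 (X(r) = 1*24 = 24)
W = 130601 (W = 132986 + (38 - 197)*15 = 132986 - 159*15 = 132986 - 2385 = 130601)
(X(-500) + W)/(473873 + 337072) = (24 + 130601)/(473873 + 337072) = 130625/810945 = 130625*(1/810945) = 26125/162189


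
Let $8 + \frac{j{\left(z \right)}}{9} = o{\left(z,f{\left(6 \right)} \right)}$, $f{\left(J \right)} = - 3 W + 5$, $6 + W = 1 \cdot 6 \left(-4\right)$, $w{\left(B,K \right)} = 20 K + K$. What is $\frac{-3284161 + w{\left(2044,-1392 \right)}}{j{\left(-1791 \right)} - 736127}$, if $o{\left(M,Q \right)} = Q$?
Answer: $\frac{3313393}{735344} \approx 4.5059$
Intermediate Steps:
$w{\left(B,K \right)} = 21 K$
$W = -30$ ($W = -6 + 1 \cdot 6 \left(-4\right) = -6 + 6 \left(-4\right) = -6 - 24 = -30$)
$f{\left(J \right)} = 95$ ($f{\left(J \right)} = \left(-3\right) \left(-30\right) + 5 = 90 + 5 = 95$)
$j{\left(z \right)} = 783$ ($j{\left(z \right)} = -72 + 9 \cdot 95 = -72 + 855 = 783$)
$\frac{-3284161 + w{\left(2044,-1392 \right)}}{j{\left(-1791 \right)} - 736127} = \frac{-3284161 + 21 \left(-1392\right)}{783 - 736127} = \frac{-3284161 - 29232}{-735344} = \left(-3313393\right) \left(- \frac{1}{735344}\right) = \frac{3313393}{735344}$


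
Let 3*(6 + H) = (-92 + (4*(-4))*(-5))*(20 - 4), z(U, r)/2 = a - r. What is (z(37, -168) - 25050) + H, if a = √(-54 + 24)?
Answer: -24784 + 2*I*√30 ≈ -24784.0 + 10.954*I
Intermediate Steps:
a = I*√30 (a = √(-30) = I*√30 ≈ 5.4772*I)
z(U, r) = -2*r + 2*I*√30 (z(U, r) = 2*(I*√30 - r) = 2*(-r + I*√30) = -2*r + 2*I*√30)
H = -70 (H = -6 + ((-92 + (4*(-4))*(-5))*(20 - 4))/3 = -6 + ((-92 - 16*(-5))*16)/3 = -6 + ((-92 + 80)*16)/3 = -6 + (-12*16)/3 = -6 + (⅓)*(-192) = -6 - 64 = -70)
(z(37, -168) - 25050) + H = ((-2*(-168) + 2*I*√30) - 25050) - 70 = ((336 + 2*I*√30) - 25050) - 70 = (-24714 + 2*I*√30) - 70 = -24784 + 2*I*√30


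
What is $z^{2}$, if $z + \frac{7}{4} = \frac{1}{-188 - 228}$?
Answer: $\frac{531441}{173056} \approx 3.0709$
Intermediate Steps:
$z = - \frac{729}{416}$ ($z = - \frac{7}{4} + \frac{1}{-188 - 228} = - \frac{7}{4} + \frac{1}{-416} = - \frac{7}{4} - \frac{1}{416} = - \frac{729}{416} \approx -1.7524$)
$z^{2} = \left(- \frac{729}{416}\right)^{2} = \frac{531441}{173056}$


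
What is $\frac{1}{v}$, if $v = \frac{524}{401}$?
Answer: $\frac{401}{524} \approx 0.76527$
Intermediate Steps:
$v = \frac{524}{401}$ ($v = 524 \cdot \frac{1}{401} = \frac{524}{401} \approx 1.3067$)
$\frac{1}{v} = \frac{1}{\frac{524}{401}} = \frac{401}{524}$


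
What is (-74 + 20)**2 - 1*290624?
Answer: -287708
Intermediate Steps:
(-74 + 20)**2 - 1*290624 = (-54)**2 - 290624 = 2916 - 290624 = -287708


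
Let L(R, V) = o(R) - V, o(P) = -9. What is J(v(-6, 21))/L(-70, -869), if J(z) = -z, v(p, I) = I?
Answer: -21/860 ≈ -0.024419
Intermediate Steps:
L(R, V) = -9 - V
J(v(-6, 21))/L(-70, -869) = (-1*21)/(-9 - 1*(-869)) = -21/(-9 + 869) = -21/860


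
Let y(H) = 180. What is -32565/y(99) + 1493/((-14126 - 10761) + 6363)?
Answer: -2514595/13893 ≈ -181.00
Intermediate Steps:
-32565/y(99) + 1493/((-14126 - 10761) + 6363) = -32565/180 + 1493/((-14126 - 10761) + 6363) = -32565*1/180 + 1493/(-24887 + 6363) = -2171/12 + 1493/(-18524) = -2171/12 + 1493*(-1/18524) = -2171/12 - 1493/18524 = -2514595/13893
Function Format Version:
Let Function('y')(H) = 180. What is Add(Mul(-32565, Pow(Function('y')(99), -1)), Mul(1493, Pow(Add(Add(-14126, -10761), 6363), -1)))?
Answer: Rational(-2514595, 13893) ≈ -181.00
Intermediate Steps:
Add(Mul(-32565, Pow(Function('y')(99), -1)), Mul(1493, Pow(Add(Add(-14126, -10761), 6363), -1))) = Add(Mul(-32565, Pow(180, -1)), Mul(1493, Pow(Add(Add(-14126, -10761), 6363), -1))) = Add(Mul(-32565, Rational(1, 180)), Mul(1493, Pow(Add(-24887, 6363), -1))) = Add(Rational(-2171, 12), Mul(1493, Pow(-18524, -1))) = Add(Rational(-2171, 12), Mul(1493, Rational(-1, 18524))) = Add(Rational(-2171, 12), Rational(-1493, 18524)) = Rational(-2514595, 13893)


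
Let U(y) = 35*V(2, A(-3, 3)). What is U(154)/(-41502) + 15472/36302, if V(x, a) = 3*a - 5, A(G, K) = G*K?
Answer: 170694296/376651401 ≈ 0.45319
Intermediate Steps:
V(x, a) = -5 + 3*a
U(y) = -1120 (U(y) = 35*(-5 + 3*(-3*3)) = 35*(-5 + 3*(-9)) = 35*(-5 - 27) = 35*(-32) = -1120)
U(154)/(-41502) + 15472/36302 = -1120/(-41502) + 15472/36302 = -1120*(-1/41502) + 15472*(1/36302) = 560/20751 + 7736/18151 = 170694296/376651401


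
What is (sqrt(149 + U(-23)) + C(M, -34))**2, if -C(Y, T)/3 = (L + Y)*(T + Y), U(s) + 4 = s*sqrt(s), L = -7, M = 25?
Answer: (486 + sqrt(145 - 23*I*sqrt(23)))**2 ≈ 2.4877e+5 - 4301.6*I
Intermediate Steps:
U(s) = -4 + s**(3/2) (U(s) = -4 + s*sqrt(s) = -4 + s**(3/2))
C(Y, T) = -3*(-7 + Y)*(T + Y)
(sqrt(149 + U(-23)) + C(M, -34))**2 = (sqrt(149 + (-4 + (-23)**(3/2))) + (-3*25**2 + 21*(-34) + 21*25 - 3*(-34)*25))**2 = (sqrt(149 + (-4 - 23*I*sqrt(23))) + (-3*625 - 714 + 525 + 2550))**2 = (sqrt(145 - 23*I*sqrt(23)) + (-1875 - 714 + 525 + 2550))**2 = (sqrt(145 - 23*I*sqrt(23)) + 486)**2 = (486 + sqrt(145 - 23*I*sqrt(23)))**2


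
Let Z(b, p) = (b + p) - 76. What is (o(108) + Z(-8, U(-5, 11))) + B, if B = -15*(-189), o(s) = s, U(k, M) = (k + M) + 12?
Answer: 2877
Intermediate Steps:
U(k, M) = 12 + M + k (U(k, M) = (M + k) + 12 = 12 + M + k)
Z(b, p) = -76 + b + p
B = 2835
(o(108) + Z(-8, U(-5, 11))) + B = (108 + (-76 - 8 + (12 + 11 - 5))) + 2835 = (108 + (-76 - 8 + 18)) + 2835 = (108 - 66) + 2835 = 42 + 2835 = 2877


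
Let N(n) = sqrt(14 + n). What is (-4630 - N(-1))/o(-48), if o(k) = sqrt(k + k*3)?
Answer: I*sqrt(3)*(4630 + sqrt(13))/24 ≈ 334.4*I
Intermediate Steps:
o(k) = 2*sqrt(k) (o(k) = sqrt(k + 3*k) = sqrt(4*k) = 2*sqrt(k))
(-4630 - N(-1))/o(-48) = (-4630 - sqrt(14 - 1))/((2*sqrt(-48))) = (-4630 - sqrt(13))/((2*(4*I*sqrt(3)))) = (-4630 - sqrt(13))/((8*I*sqrt(3))) = (-4630 - sqrt(13))*(-I*sqrt(3)/24) = -I*sqrt(3)*(-4630 - sqrt(13))/24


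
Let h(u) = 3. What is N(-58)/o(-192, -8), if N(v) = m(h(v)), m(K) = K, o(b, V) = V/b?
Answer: 72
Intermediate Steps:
N(v) = 3
N(-58)/o(-192, -8) = 3/((-8/(-192))) = 3/((-8*(-1/192))) = 3/(1/24) = 3*24 = 72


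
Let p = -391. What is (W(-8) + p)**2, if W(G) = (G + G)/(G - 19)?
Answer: 111112681/729 ≈ 1.5242e+5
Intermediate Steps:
W(G) = 2*G/(-19 + G) (W(G) = (2*G)/(-19 + G) = 2*G/(-19 + G))
(W(-8) + p)**2 = (2*(-8)/(-19 - 8) - 391)**2 = (2*(-8)/(-27) - 391)**2 = (2*(-8)*(-1/27) - 391)**2 = (16/27 - 391)**2 = (-10541/27)**2 = 111112681/729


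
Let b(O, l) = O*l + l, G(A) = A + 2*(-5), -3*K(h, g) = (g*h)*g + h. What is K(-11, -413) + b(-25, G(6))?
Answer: 1876558/3 ≈ 6.2552e+5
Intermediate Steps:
K(h, g) = -h/3 - h*g**2/3 (K(h, g) = -((g*h)*g + h)/3 = -(h*g**2 + h)/3 = -(h + h*g**2)/3 = -h/3 - h*g**2/3)
G(A) = -10 + A (G(A) = A - 10 = -10 + A)
b(O, l) = l + O*l
K(-11, -413) + b(-25, G(6)) = -1/3*(-11)*(1 + (-413)**2) + (-10 + 6)*(1 - 25) = -1/3*(-11)*(1 + 170569) - 4*(-24) = -1/3*(-11)*170570 + 96 = 1876270/3 + 96 = 1876558/3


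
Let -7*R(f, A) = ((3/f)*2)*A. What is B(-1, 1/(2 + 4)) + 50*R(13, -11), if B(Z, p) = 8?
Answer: 4028/91 ≈ 44.264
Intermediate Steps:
R(f, A) = -6*A/(7*f) (R(f, A) = -(3/f)*2*A/7 = -6/f*A/7 = -6*A/(7*f))
B(-1, 1/(2 + 4)) + 50*R(13, -11) = 8 + 50*(-6/7*(-11)/13) = 8 + 50*(-6/7*(-11)*1/13) = 8 + 50*(66/91) = 8 + 3300/91 = 4028/91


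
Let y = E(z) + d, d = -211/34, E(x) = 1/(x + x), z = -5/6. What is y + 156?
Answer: 25363/170 ≈ 149.19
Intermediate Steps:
z = -⅚ (z = -5*⅙ = -⅚ ≈ -0.83333)
E(x) = 1/(2*x)
d = -211/34 (d = -211*1/34 = -211/34 ≈ -6.2059)
y = -1157/170 (y = 1/(2*(-⅚)) - 211/34 = (½)*(-6/5) - 211/34 = -⅗ - 211/34 = -1157/170 ≈ -6.8059)
y + 156 = -1157/170 + 156 = 25363/170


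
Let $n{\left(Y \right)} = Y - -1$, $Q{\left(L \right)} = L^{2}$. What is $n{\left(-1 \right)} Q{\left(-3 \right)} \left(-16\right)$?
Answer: $0$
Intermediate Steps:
$n{\left(Y \right)} = 1 + Y$ ($n{\left(Y \right)} = Y + 1 = 1 + Y$)
$n{\left(-1 \right)} Q{\left(-3 \right)} \left(-16\right) = \left(1 - 1\right) \left(-3\right)^{2} \left(-16\right) = 0 \cdot 9 \left(-16\right) = 0 \left(-16\right) = 0$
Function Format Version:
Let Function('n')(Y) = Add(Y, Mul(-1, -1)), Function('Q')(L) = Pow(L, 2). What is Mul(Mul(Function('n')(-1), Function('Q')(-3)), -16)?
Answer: 0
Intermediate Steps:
Function('n')(Y) = Add(1, Y) (Function('n')(Y) = Add(Y, 1) = Add(1, Y))
Mul(Mul(Function('n')(-1), Function('Q')(-3)), -16) = Mul(Mul(Add(1, -1), Pow(-3, 2)), -16) = Mul(Mul(0, 9), -16) = Mul(0, -16) = 0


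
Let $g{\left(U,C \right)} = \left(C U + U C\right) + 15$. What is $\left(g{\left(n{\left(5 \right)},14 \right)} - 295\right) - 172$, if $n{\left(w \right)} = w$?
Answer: $-312$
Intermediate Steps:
$g{\left(U,C \right)} = 15 + 2 C U$ ($g{\left(U,C \right)} = \left(C U + C U\right) + 15 = 2 C U + 15 = 15 + 2 C U$)
$\left(g{\left(n{\left(5 \right)},14 \right)} - 295\right) - 172 = \left(\left(15 + 2 \cdot 14 \cdot 5\right) - 295\right) - 172 = \left(\left(15 + 140\right) - 295\right) - 172 = \left(155 - 295\right) - 172 = -140 - 172 = -312$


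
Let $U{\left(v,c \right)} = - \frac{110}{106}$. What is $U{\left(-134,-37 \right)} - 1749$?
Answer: $- \frac{92752}{53} \approx -1750.0$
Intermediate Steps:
$U{\left(v,c \right)} = - \frac{55}{53}$ ($U{\left(v,c \right)} = \left(-110\right) \frac{1}{106} = - \frac{55}{53}$)
$U{\left(-134,-37 \right)} - 1749 = - \frac{55}{53} - 1749 = - \frac{92752}{53}$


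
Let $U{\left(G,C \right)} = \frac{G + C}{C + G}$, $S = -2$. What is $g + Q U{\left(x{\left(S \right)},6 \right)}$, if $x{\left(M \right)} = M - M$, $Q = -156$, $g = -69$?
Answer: $-225$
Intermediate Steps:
$x{\left(M \right)} = 0$
$U{\left(G,C \right)} = 1$ ($U{\left(G,C \right)} = \frac{C + G}{C + G} = 1$)
$g + Q U{\left(x{\left(S \right)},6 \right)} = -69 - 156 = -225$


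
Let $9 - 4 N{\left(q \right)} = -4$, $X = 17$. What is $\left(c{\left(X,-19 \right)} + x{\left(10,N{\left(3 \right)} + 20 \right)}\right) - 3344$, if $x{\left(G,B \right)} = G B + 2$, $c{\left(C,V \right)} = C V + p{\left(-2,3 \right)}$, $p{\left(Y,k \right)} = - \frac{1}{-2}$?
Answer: $-3432$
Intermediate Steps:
$p{\left(Y,k \right)} = \frac{1}{2}$ ($p{\left(Y,k \right)} = \left(-1\right) \left(- \frac{1}{2}\right) = \frac{1}{2}$)
$N{\left(q \right)} = \frac{13}{4}$ ($N{\left(q \right)} = \frac{9}{4} - -1 = \frac{9}{4} + 1 = \frac{13}{4}$)
$c{\left(C,V \right)} = \frac{1}{2} + C V$ ($c{\left(C,V \right)} = C V + \frac{1}{2} = \frac{1}{2} + C V$)
$x{\left(G,B \right)} = 2 + B G$ ($x{\left(G,B \right)} = B G + 2 = 2 + B G$)
$\left(c{\left(X,-19 \right)} + x{\left(10,N{\left(3 \right)} + 20 \right)}\right) - 3344 = \left(\left(\frac{1}{2} + 17 \left(-19\right)\right) + \left(2 + \left(\frac{13}{4} + 20\right) 10\right)\right) - 3344 = \left(\left(\frac{1}{2} - 323\right) + \left(2 + \frac{93}{4} \cdot 10\right)\right) - 3344 = \left(- \frac{645}{2} + \left(2 + \frac{465}{2}\right)\right) - 3344 = \left(- \frac{645}{2} + \frac{469}{2}\right) - 3344 = -88 - 3344 = -3432$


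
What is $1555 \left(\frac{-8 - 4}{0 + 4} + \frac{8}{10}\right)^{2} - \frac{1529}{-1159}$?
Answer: $\frac{43621974}{5795} \approx 7527.5$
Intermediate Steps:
$1555 \left(\frac{-8 - 4}{0 + 4} + \frac{8}{10}\right)^{2} - \frac{1529}{-1159} = 1555 \left(- \frac{12}{4} + 8 \cdot \frac{1}{10}\right)^{2} - - \frac{1529}{1159} = 1555 \left(\left(-12\right) \frac{1}{4} + \frac{4}{5}\right)^{2} + \frac{1529}{1159} = 1555 \left(-3 + \frac{4}{5}\right)^{2} + \frac{1529}{1159} = 1555 \left(- \frac{11}{5}\right)^{2} + \frac{1529}{1159} = 1555 \cdot \frac{121}{25} + \frac{1529}{1159} = \frac{37631}{5} + \frac{1529}{1159} = \frac{43621974}{5795}$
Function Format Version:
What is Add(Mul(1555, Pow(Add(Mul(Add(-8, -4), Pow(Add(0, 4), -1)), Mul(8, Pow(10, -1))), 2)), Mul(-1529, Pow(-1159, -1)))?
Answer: Rational(43621974, 5795) ≈ 7527.5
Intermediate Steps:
Add(Mul(1555, Pow(Add(Mul(Add(-8, -4), Pow(Add(0, 4), -1)), Mul(8, Pow(10, -1))), 2)), Mul(-1529, Pow(-1159, -1))) = Add(Mul(1555, Pow(Add(Mul(-12, Pow(4, -1)), Mul(8, Rational(1, 10))), 2)), Mul(-1529, Rational(-1, 1159))) = Add(Mul(1555, Pow(Add(Mul(-12, Rational(1, 4)), Rational(4, 5)), 2)), Rational(1529, 1159)) = Add(Mul(1555, Pow(Add(-3, Rational(4, 5)), 2)), Rational(1529, 1159)) = Add(Mul(1555, Pow(Rational(-11, 5), 2)), Rational(1529, 1159)) = Add(Mul(1555, Rational(121, 25)), Rational(1529, 1159)) = Add(Rational(37631, 5), Rational(1529, 1159)) = Rational(43621974, 5795)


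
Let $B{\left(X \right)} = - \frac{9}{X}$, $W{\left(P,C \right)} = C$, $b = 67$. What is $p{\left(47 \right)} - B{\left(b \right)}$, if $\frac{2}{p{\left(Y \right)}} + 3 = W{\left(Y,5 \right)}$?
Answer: $\frac{76}{67} \approx 1.1343$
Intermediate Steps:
$p{\left(Y \right)} = 1$ ($p{\left(Y \right)} = \frac{2}{-3 + 5} = \frac{2}{2} = 2 \cdot \frac{1}{2} = 1$)
$p{\left(47 \right)} - B{\left(b \right)} = 1 - - \frac{9}{67} = 1 + \frac{9}{67} = \frac{76}{67}$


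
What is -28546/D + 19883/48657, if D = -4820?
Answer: 742399391/117263370 ≈ 6.3310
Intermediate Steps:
-28546/D + 19883/48657 = -28546/(-4820) + 19883/48657 = -28546*(-1/4820) + 19883*(1/48657) = 14273/2410 + 19883/48657 = 742399391/117263370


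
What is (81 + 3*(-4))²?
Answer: 4761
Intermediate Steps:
(81 + 3*(-4))² = (81 - 12)² = 69² = 4761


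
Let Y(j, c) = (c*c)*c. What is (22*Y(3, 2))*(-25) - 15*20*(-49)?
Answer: 10300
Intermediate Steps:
Y(j, c) = c³ (Y(j, c) = c²*c = c³)
(22*Y(3, 2))*(-25) - 15*20*(-49) = (22*2³)*(-25) - 15*20*(-49) = (22*8)*(-25) - 300*(-49) = 176*(-25) + 14700 = -4400 + 14700 = 10300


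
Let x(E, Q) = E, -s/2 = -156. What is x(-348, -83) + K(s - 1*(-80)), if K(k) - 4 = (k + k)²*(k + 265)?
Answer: 403828648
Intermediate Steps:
s = 312 (s = -2*(-156) = 312)
K(k) = 4 + 4*k²*(265 + k) (K(k) = 4 + (k + k)²*(k + 265) = 4 + (2*k)²*(265 + k) = 4 + (4*k²)*(265 + k) = 4 + 4*k²*(265 + k))
x(-348, -83) + K(s - 1*(-80)) = -348 + (4 + 4*(312 - 1*(-80))³ + 1060*(312 - 1*(-80))²) = -348 + (4 + 4*(312 + 80)³ + 1060*(312 + 80)²) = -348 + (4 + 4*392³ + 1060*392²) = -348 + (4 + 4*60236288 + 1060*153664) = -348 + (4 + 240945152 + 162883840) = -348 + 403828996 = 403828648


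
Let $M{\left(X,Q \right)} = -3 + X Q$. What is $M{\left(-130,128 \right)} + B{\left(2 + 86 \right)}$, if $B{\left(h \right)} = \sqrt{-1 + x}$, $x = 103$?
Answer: $-16643 + \sqrt{102} \approx -16633.0$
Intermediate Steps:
$M{\left(X,Q \right)} = -3 + Q X$
$B{\left(h \right)} = \sqrt{102}$ ($B{\left(h \right)} = \sqrt{-1 + 103} = \sqrt{102}$)
$M{\left(-130,128 \right)} + B{\left(2 + 86 \right)} = \left(-3 + 128 \left(-130\right)\right) + \sqrt{102} = \left(-3 - 16640\right) + \sqrt{102} = -16643 + \sqrt{102}$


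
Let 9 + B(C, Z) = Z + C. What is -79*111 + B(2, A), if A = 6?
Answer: -8770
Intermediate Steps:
B(C, Z) = -9 + C + Z (B(C, Z) = -9 + (Z + C) = -9 + (C + Z) = -9 + C + Z)
-79*111 + B(2, A) = -79*111 + (-9 + 2 + 6) = -8769 - 1 = -8770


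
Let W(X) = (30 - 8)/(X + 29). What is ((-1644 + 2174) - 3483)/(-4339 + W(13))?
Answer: 62013/91108 ≈ 0.68065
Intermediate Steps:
W(X) = 22/(29 + X)
((-1644 + 2174) - 3483)/(-4339 + W(13)) = ((-1644 + 2174) - 3483)/(-4339 + 22/(29 + 13)) = (530 - 3483)/(-4339 + 22/42) = -2953/(-4339 + 22*(1/42)) = -2953/(-4339 + 11/21) = -2953/(-91108/21) = -2953*(-21/91108) = 62013/91108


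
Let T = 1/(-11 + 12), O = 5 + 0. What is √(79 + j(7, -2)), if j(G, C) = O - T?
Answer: √83 ≈ 9.1104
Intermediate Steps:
O = 5
T = 1 (T = 1/1 = 1)
j(G, C) = 4 (j(G, C) = 5 - 1*1 = 5 - 1 = 4)
√(79 + j(7, -2)) = √(79 + 4) = √83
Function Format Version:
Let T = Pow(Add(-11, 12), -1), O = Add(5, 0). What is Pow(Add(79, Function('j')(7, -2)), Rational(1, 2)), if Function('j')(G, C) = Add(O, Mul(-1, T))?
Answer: Pow(83, Rational(1, 2)) ≈ 9.1104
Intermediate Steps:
O = 5
T = 1 (T = Pow(1, -1) = 1)
Function('j')(G, C) = 4 (Function('j')(G, C) = Add(5, Mul(-1, 1)) = Add(5, -1) = 4)
Pow(Add(79, Function('j')(7, -2)), Rational(1, 2)) = Pow(Add(79, 4), Rational(1, 2)) = Pow(83, Rational(1, 2))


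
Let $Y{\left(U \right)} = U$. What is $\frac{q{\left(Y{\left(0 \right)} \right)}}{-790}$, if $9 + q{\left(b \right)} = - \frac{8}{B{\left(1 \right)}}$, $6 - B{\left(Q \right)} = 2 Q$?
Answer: $\frac{11}{790} \approx 0.013924$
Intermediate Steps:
$B{\left(Q \right)} = 6 - 2 Q$
$q{\left(b \right)} = -11$ ($q{\left(b \right)} = -9 - \frac{8}{6 - 2} = -9 - \frac{8}{4} = -9 - 2 = -11$)
$\frac{q{\left(Y{\left(0 \right)} \right)}}{-790} = - \frac{11}{-790} = \left(-11\right) \left(- \frac{1}{790}\right) = \frac{11}{790}$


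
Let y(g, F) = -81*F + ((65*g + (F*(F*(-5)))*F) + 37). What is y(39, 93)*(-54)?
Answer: 217444284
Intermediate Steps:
y(g, F) = 37 - 81*F - 5*F³ + 65*g (y(g, F) = -81*F + ((65*g + (F*(-5*F))*F) + 37) = -81*F + ((65*g + (-5*F²)*F) + 37) = -81*F + ((65*g - 5*F³) + 37) = -81*F + ((-5*F³ + 65*g) + 37) = -81*F + (37 - 5*F³ + 65*g) = 37 - 81*F - 5*F³ + 65*g)
y(39, 93)*(-54) = (37 - 81*93 - 5*93³ + 65*39)*(-54) = (37 - 7533 - 5*804357 + 2535)*(-54) = (37 - 7533 - 4021785 + 2535)*(-54) = -4026746*(-54) = 217444284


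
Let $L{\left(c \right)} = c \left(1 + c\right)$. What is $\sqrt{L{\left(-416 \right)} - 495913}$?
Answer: $i \sqrt{323273} \approx 568.57 i$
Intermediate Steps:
$\sqrt{L{\left(-416 \right)} - 495913} = \sqrt{- 416 \left(1 - 416\right) - 495913} = \sqrt{\left(-416\right) \left(-415\right) - 495913} = \sqrt{172640 - 495913} = \sqrt{-323273} = i \sqrt{323273}$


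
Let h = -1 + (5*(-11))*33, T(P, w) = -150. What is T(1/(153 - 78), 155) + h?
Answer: -1966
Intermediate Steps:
h = -1816 (h = -1 - 55*33 = -1 - 1815 = -1816)
T(1/(153 - 78), 155) + h = -150 - 1816 = -1966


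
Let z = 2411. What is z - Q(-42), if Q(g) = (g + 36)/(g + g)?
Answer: 33753/14 ≈ 2410.9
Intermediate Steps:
Q(g) = (36 + g)/(2*g) (Q(g) = (36 + g)/((2*g)) = (36 + g)*(1/(2*g)) = (36 + g)/(2*g))
z - Q(-42) = 2411 - (36 - 42)/(2*(-42)) = 2411 - (-1)*(-6)/(2*42) = 2411 - 1*1/14 = 2411 - 1/14 = 33753/14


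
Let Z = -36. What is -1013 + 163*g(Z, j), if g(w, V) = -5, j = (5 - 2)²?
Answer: -1828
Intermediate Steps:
j = 9 (j = 3² = 9)
-1013 + 163*g(Z, j) = -1013 + 163*(-5) = -1013 - 815 = -1828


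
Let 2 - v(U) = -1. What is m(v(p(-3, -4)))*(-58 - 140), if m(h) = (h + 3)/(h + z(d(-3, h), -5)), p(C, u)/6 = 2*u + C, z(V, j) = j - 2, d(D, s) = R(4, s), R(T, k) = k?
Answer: 297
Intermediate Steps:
d(D, s) = s
z(V, j) = -2 + j
p(C, u) = 6*C + 12*u (p(C, u) = 6*(2*u + C) = 6*(C + 2*u) = 6*C + 12*u)
v(U) = 3 (v(U) = 2 - 1*(-1) = 2 + 1 = 3)
m(h) = (3 + h)/(-7 + h) (m(h) = (h + 3)/(h + (-2 - 5)) = (3 + h)/(h - 7) = (3 + h)/(-7 + h))
m(v(p(-3, -4)))*(-58 - 140) = ((3 + 3)/(-7 + 3))*(-58 - 140) = (6/(-4))*(-198) = -1/4*6*(-198) = -3/2*(-198) = 297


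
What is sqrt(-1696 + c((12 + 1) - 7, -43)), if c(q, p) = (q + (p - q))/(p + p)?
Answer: I*sqrt(6782)/2 ≈ 41.176*I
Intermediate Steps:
c(q, p) = 1/2 (c(q, p) = p/((2*p)) = p*(1/(2*p)) = 1/2)
sqrt(-1696 + c((12 + 1) - 7, -43)) = sqrt(-1696 + 1/2) = sqrt(-3391/2) = I*sqrt(6782)/2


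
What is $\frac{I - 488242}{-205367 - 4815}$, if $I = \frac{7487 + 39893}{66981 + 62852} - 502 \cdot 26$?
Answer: $\frac{32542228261}{13644279803} \approx 2.385$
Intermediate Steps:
$I = - \frac{1694532936}{129833}$ ($I = \frac{47380}{129833} - 13052 = - \frac{1694532936}{129833} \approx -13052.0$)
$\frac{I - 488242}{-205367 - 4815} = \frac{- \frac{1694532936}{129833} - 488242}{-205367 - 4815} = - \frac{65084456522}{129833 \left(-210182\right)} = \left(- \frac{65084456522}{129833}\right) \left(- \frac{1}{210182}\right) = \frac{32542228261}{13644279803}$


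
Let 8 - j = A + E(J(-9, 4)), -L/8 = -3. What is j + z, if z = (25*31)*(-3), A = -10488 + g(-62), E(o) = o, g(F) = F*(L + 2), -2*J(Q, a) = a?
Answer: 9785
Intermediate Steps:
L = 24 (L = -8*(-3) = 24)
J(Q, a) = -a/2
g(F) = 26*F (g(F) = F*(24 + 2) = F*26 = 26*F)
A = -12100 (A = -10488 + 26*(-62) = -10488 - 1612 = -12100)
j = 12110 (j = 8 - (-12100 - ½*4) = 8 - (-12100 - 2) = 8 - 1*(-12102) = 8 + 12102 = 12110)
z = -2325 (z = 775*(-3) = -2325)
j + z = 12110 - 2325 = 9785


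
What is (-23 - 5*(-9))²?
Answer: 484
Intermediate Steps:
(-23 - 5*(-9))² = (-23 + 45)² = 22² = 484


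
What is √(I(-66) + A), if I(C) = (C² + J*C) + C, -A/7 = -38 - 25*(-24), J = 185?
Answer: I*√11854 ≈ 108.88*I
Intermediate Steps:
A = -3934 (A = -7*(-38 - 25*(-24)) = -7*(-38 + 600) = -7*562 = -3934)
I(C) = C² + 186*C (I(C) = (C² + 185*C) + C = C² + 186*C)
√(I(-66) + A) = √(-66*(186 - 66) - 3934) = √(-66*120 - 3934) = √(-7920 - 3934) = √(-11854) = I*√11854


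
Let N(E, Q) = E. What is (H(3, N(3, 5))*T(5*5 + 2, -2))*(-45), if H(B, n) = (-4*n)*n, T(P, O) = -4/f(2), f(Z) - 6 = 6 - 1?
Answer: -6480/11 ≈ -589.09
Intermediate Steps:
f(Z) = 11 (f(Z) = 6 + (6 - 1) = 6 + 5 = 11)
T(P, O) = -4/11
H(B, n) = -4*n²
(H(3, N(3, 5))*T(5*5 + 2, -2))*(-45) = (-4*3²*(-4/11))*(-45) = (-4*9*(-4/11))*(-45) = -36*(-4/11)*(-45) = (144/11)*(-45) = -6480/11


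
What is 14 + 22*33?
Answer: 740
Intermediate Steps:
14 + 22*33 = 14 + 726 = 740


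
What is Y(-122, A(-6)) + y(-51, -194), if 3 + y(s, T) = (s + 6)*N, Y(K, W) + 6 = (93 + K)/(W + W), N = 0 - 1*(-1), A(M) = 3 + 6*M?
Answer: -3535/66 ≈ -53.561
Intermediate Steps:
N = 1 (N = 0 + 1 = 1)
Y(K, W) = -6 + (93 + K)/(2*W) (Y(K, W) = -6 + (93 + K)/(W + W) = -6 + (93 + K)/((2*W)) = -6 + (93 + K)*(1/(2*W)) = -6 + (93 + K)/(2*W))
y(s, T) = 3 + s (y(s, T) = -3 + (s + 6)*1 = -3 + (6 + s)*1 = -3 + (6 + s) = 3 + s)
Y(-122, A(-6)) + y(-51, -194) = (93 - 122 - 12*(3 + 6*(-6)))/(2*(3 + 6*(-6))) + (3 - 51) = (93 - 122 - 12*(3 - 36))/(2*(3 - 36)) - 48 = (½)*(93 - 122 - 12*(-33))/(-33) - 48 = (½)*(-1/33)*(93 - 122 + 396) - 48 = (½)*(-1/33)*367 - 48 = -367/66 - 48 = -3535/66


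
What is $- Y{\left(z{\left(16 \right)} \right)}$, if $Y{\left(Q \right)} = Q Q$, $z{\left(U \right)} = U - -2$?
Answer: $-324$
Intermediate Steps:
$z{\left(U \right)} = 2 + U$ ($z{\left(U \right)} = U + 2 = 2 + U$)
$Y{\left(Q \right)} = Q^{2}$
$- Y{\left(z{\left(16 \right)} \right)} = - \left(2 + 16\right)^{2} = - 18^{2} = \left(-1\right) 324 = -324$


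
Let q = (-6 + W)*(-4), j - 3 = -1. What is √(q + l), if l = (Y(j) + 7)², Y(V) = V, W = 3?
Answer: √93 ≈ 9.6436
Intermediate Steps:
j = 2 (j = 3 - 1 = 2)
l = 81 (l = (2 + 7)² = 9² = 81)
q = 12 (q = (-6 + 3)*(-4) = -3*(-4) = 12)
√(q + l) = √(12 + 81) = √93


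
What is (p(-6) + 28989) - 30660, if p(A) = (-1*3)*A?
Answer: -1653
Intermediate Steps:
p(A) = -3*A
(p(-6) + 28989) - 30660 = (-3*(-6) + 28989) - 30660 = (18 + 28989) - 30660 = 29007 - 30660 = -1653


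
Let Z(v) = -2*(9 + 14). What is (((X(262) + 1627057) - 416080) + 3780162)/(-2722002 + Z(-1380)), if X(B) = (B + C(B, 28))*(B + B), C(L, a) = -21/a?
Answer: -2564017/1361024 ≈ -1.8839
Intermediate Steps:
X(B) = 2*B*(-¾ + B) (X(B) = (B - 21/28)*(B + B) = (B - 21*1/28)*(2*B) = (B - ¾)*(2*B) = (-¾ + B)*(2*B) = 2*B*(-¾ + B))
Z(v) = -46 (Z(v) = -2*23 = -46)
(((X(262) + 1627057) - 416080) + 3780162)/(-2722002 + Z(-1380)) = ((((½)*262*(-3 + 4*262) + 1627057) - 416080) + 3780162)/(-2722002 - 46) = ((((½)*262*(-3 + 1048) + 1627057) - 416080) + 3780162)/(-2722048) = ((((½)*262*1045 + 1627057) - 416080) + 3780162)*(-1/2722048) = (((136895 + 1627057) - 416080) + 3780162)*(-1/2722048) = ((1763952 - 416080) + 3780162)*(-1/2722048) = (1347872 + 3780162)*(-1/2722048) = 5128034*(-1/2722048) = -2564017/1361024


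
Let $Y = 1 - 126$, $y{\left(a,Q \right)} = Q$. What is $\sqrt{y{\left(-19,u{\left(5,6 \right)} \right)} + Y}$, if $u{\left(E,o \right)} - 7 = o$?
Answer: $4 i \sqrt{7} \approx 10.583 i$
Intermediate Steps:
$u{\left(E,o \right)} = 7 + o$
$Y = -125$
$\sqrt{y{\left(-19,u{\left(5,6 \right)} \right)} + Y} = \sqrt{\left(7 + 6\right) - 125} = \sqrt{13 - 125} = \sqrt{-112} = 4 i \sqrt{7}$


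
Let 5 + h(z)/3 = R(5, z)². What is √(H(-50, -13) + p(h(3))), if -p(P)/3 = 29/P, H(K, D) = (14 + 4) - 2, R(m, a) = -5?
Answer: √1455/10 ≈ 3.8144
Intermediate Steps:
h(z) = 60 (h(z) = -15 + 3*(-5)² = -15 + 3*25 = -15 + 75 = 60)
H(K, D) = 16 (H(K, D) = 18 - 2 = 16)
p(P) = -87/P
√(H(-50, -13) + p(h(3))) = √(16 - 87/60) = √(16 - 87*1/60) = √(16 - 29/20) = √(291/20) = √1455/10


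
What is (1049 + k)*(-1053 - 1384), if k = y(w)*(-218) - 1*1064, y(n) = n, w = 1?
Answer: 567821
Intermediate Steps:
k = -1282 (k = 1*(-218) - 1*1064 = -218 - 1064 = -1282)
(1049 + k)*(-1053 - 1384) = (1049 - 1282)*(-1053 - 1384) = -233*(-2437) = 567821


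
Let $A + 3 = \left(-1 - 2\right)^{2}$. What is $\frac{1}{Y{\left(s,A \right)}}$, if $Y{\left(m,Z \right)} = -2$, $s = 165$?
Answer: $- \frac{1}{2} \approx -0.5$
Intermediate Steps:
$A = 6$ ($A = -3 + \left(-1 - 2\right)^{2} = -3 + \left(-3\right)^{2} = -3 + 9 = 6$)
$\frac{1}{Y{\left(s,A \right)}} = \frac{1}{-2} = - \frac{1}{2}$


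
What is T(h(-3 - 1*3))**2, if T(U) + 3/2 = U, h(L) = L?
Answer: 225/4 ≈ 56.250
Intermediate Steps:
T(U) = -3/2 + U
T(h(-3 - 1*3))**2 = (-3/2 + (-3 - 1*3))**2 = (-3/2 + (-3 - 3))**2 = (-3/2 - 6)**2 = (-15/2)**2 = 225/4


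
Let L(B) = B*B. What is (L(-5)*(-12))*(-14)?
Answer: 4200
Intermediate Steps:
L(B) = B²
(L(-5)*(-12))*(-14) = ((-5)²*(-12))*(-14) = (25*(-12))*(-14) = -300*(-14) = 4200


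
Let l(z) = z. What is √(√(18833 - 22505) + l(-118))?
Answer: √(-118 + 6*I*√102) ≈ 2.7065 + 11.195*I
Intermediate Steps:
√(√(18833 - 22505) + l(-118)) = √(√(18833 - 22505) - 118) = √(√(-3672) - 118) = √(6*I*√102 - 118) = √(-118 + 6*I*√102)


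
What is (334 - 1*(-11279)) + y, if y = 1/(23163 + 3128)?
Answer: 305317384/26291 ≈ 11613.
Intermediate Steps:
y = 1/26291 ≈ 3.8036e-5
(334 - 1*(-11279)) + y = (334 - 1*(-11279)) + 1/26291 = (334 + 11279) + 1/26291 = 11613 + 1/26291 = 305317384/26291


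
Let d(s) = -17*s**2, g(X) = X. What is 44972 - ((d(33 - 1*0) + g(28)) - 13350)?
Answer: 76807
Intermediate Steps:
44972 - ((d(33 - 1*0) + g(28)) - 13350) = 44972 - ((-17*(33 - 1*0)**2 + 28) - 13350) = 44972 - ((-17*(33 + 0)**2 + 28) - 13350) = 44972 - ((-17*33**2 + 28) - 13350) = 44972 - ((-17*1089 + 28) - 13350) = 44972 - ((-18513 + 28) - 13350) = 44972 - (-18485 - 13350) = 44972 - 1*(-31835) = 44972 + 31835 = 76807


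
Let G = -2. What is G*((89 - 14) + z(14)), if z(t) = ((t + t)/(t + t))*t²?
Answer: -542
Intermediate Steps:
z(t) = t² (z(t) = ((2*t)/((2*t)))*t² = ((2*t)*(1/(2*t)))*t² = 1*t² = t²)
G*((89 - 14) + z(14)) = -2*((89 - 14) + 14²) = -2*(75 + 196) = -2*271 = -542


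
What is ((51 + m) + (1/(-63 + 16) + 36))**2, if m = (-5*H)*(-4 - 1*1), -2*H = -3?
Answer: 136913401/8836 ≈ 15495.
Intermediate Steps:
H = 3/2 (H = -1/2*(-3) = 3/2 ≈ 1.5000)
m = 75/2 (m = (-5*3/2)*(-4 - 1*1) = -15*(-4 - 1)/2 = -15/2*(-5) = 75/2 ≈ 37.500)
((51 + m) + (1/(-63 + 16) + 36))**2 = ((51 + 75/2) + (1/(-63 + 16) + 36))**2 = (177/2 + (1/(-47) + 36))**2 = (177/2 + (-1/47 + 36))**2 = (177/2 + 1691/47)**2 = (11701/94)**2 = 136913401/8836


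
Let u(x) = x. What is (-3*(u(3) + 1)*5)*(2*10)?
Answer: -1200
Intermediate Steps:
(-3*(u(3) + 1)*5)*(2*10) = (-3*(3 + 1)*5)*(2*10) = -12*5*20 = -3*20*20 = -60*20 = -1200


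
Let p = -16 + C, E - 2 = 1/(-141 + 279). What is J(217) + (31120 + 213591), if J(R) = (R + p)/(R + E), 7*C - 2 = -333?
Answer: 51771452359/211561 ≈ 2.4471e+5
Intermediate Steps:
C = -331/7 (C = 2/7 + (1/7)*(-333) = 2/7 - 333/7 = -331/7 ≈ -47.286)
E = 277/138 (E = 2 + 1/(-141 + 279) = 2 + 1/138 = 277/138 ≈ 2.0072)
p = -443/7 (p = -16 - 331/7 = -443/7 ≈ -63.286)
J(R) = (-443/7 + R)/(277/138 + R) (J(R) = (R - 443/7)/(R + 277/138) = (-443/7 + R)/(277/138 + R))
J(217) + (31120 + 213591) = 138*(-443 + 7*217)/(7*(277 + 138*217)) + (31120 + 213591) = 138*(-443 + 1519)/(7*(277 + 29946)) + 244711 = (138/7)*1076/30223 + 244711 = (138/7)*(1/30223)*1076 + 244711 = 148488/211561 + 244711 = 51771452359/211561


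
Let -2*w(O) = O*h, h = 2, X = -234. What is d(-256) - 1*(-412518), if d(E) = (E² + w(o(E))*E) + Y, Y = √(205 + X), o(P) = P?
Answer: 412518 + I*√29 ≈ 4.1252e+5 + 5.3852*I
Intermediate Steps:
Y = I*√29 (Y = √(205 - 234) = √(-29) = I*√29 ≈ 5.3852*I)
w(O) = -O (w(O) = -O*2/2 = -O)
d(E) = I*√29 (d(E) = (E² + (-E)*E) + I*√29 = (E² - E²) + I*√29 = 0 + I*√29 = I*√29)
d(-256) - 1*(-412518) = I*√29 - 1*(-412518) = I*√29 + 412518 = 412518 + I*√29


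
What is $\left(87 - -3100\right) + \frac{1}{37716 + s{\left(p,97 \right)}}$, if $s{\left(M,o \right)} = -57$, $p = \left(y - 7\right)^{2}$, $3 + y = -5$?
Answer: $\frac{120019234}{37659} \approx 3187.0$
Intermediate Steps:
$y = -8$ ($y = -3 - 5 = -8$)
$p = 225$ ($p = \left(-8 - 7\right)^{2} = \left(-15\right)^{2} = 225$)
$\left(87 - -3100\right) + \frac{1}{37716 + s{\left(p,97 \right)}} = \left(87 - -3100\right) + \frac{1}{37716 - 57} = \left(87 + 3100\right) + \frac{1}{37659} = 3187 + \frac{1}{37659} = \frac{120019234}{37659}$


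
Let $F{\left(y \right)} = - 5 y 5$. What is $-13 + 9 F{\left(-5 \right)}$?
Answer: $1112$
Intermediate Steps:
$F{\left(y \right)} = - 25 y$
$-13 + 9 F{\left(-5 \right)} = -13 + 9 \left(\left(-25\right) \left(-5\right)\right) = -13 + 9 \cdot 125 = -13 + 1125 = 1112$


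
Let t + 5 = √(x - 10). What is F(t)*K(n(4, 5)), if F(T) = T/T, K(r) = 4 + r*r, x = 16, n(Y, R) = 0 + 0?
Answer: 4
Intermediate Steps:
n(Y, R) = 0
K(r) = 4 + r²
t = -5 + √6 (t = -5 + √(16 - 10) = -5 + √6 ≈ -2.5505)
F(T) = 1
F(t)*K(n(4, 5)) = 1*(4 + 0²) = 1*(4 + 0) = 1*4 = 4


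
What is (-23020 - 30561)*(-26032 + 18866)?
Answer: 383961446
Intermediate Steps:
(-23020 - 30561)*(-26032 + 18866) = -53581*(-7166) = 383961446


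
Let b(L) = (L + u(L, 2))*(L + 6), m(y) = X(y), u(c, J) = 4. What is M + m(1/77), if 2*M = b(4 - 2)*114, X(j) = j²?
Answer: 16221745/5929 ≈ 2736.0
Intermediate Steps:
m(y) = y²
b(L) = (4 + L)*(6 + L) (b(L) = (L + 4)*(L + 6) = (4 + L)*(6 + L))
M = 2736 (M = ((24 + (4 - 2)² + 10*(4 - 2))*114)/2 = ((24 + 2² + 10*2)*114)/2 = ((24 + 4 + 20)*114)/2 = (48*114)/2 = (½)*5472 = 2736)
M + m(1/77) = 2736 + (1/77)² = 2736 + 1/5929 = 16221745/5929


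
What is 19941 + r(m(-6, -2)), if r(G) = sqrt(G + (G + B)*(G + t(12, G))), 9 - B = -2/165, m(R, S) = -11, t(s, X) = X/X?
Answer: 19941 + sqrt(9669)/33 ≈ 19944.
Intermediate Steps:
t(s, X) = 1
B = 1487/165 (B = 9 - (-2)/165 = 9 - 1*(-2/165) = 9 + 2/165 = 1487/165 ≈ 9.0121)
r(G) = sqrt(G + (1 + G)*(1487/165 + G)) (r(G) = sqrt(G + (G + 1487/165)*(G + 1)) = sqrt(G + (1487/165 + G)*(1 + G)) = sqrt(G + (1 + G)*(1487/165 + G)))
19941 + r(m(-6, -2)) = 19941 + sqrt(245355 + 27225*(-11)**2 + 299805*(-11))/165 = 19941 + sqrt(245355 + 27225*121 - 3297855)/165 = 19941 + sqrt(245355 + 3294225 - 3297855)/165 = 19941 + sqrt(241725)/165 = 19941 + (5*sqrt(9669))/165 = 19941 + sqrt(9669)/33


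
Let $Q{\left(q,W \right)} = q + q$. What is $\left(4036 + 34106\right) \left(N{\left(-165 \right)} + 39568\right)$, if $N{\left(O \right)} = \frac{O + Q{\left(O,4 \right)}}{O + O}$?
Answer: $1509259869$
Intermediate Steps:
$Q{\left(q,W \right)} = 2 q$
$N{\left(O \right)} = \frac{3}{2}$ ($N{\left(O \right)} = \frac{O + 2 O}{O + O} = \frac{3 O}{2 O} = 3 O \frac{1}{2 O} = \frac{3}{2}$)
$\left(4036 + 34106\right) \left(N{\left(-165 \right)} + 39568\right) = \left(4036 + 34106\right) \left(\frac{3}{2} + 39568\right) = 38142 \cdot \frac{79139}{2} = 1509259869$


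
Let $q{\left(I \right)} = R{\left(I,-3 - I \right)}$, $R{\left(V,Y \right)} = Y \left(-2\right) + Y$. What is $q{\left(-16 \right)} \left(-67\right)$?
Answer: $871$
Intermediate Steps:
$R{\left(V,Y \right)} = - Y$ ($R{\left(V,Y \right)} = - 2 Y + Y = - Y$)
$q{\left(I \right)} = 3 + I$ ($q{\left(I \right)} = - (-3 - I) = 3 + I$)
$q{\left(-16 \right)} \left(-67\right) = \left(3 - 16\right) \left(-67\right) = \left(-13\right) \left(-67\right) = 871$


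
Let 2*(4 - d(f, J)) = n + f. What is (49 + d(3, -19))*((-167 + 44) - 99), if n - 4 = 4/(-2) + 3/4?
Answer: -44511/4 ≈ -11128.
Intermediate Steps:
n = 11/4 (n = 4 + (4/(-2) + 3/4) = 4 + (4*(-1/2) + 3*(1/4)) = 4 + (-2 + 3/4) = 4 - 5/4 = 11/4 ≈ 2.7500)
d(f, J) = 21/8 - f/2 (d(f, J) = 4 - (11/4 + f)/2 = 4 + (-11/8 - f/2) = 21/8 - f/2)
(49 + d(3, -19))*((-167 + 44) - 99) = (49 + (21/8 - 1/2*3))*((-167 + 44) - 99) = (49 + (21/8 - 3/2))*(-123 - 99) = (49 + 9/8)*(-222) = (401/8)*(-222) = -44511/4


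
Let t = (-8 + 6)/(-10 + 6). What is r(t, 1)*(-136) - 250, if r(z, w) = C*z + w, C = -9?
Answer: 226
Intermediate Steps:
t = ½ (t = -2/(-4) = -2*(-¼) = ½ ≈ 0.50000)
r(z, w) = w - 9*z (r(z, w) = -9*z + w = w - 9*z)
r(t, 1)*(-136) - 250 = (1 - 9*½)*(-136) - 250 = (1 - 9/2)*(-136) - 250 = -7/2*(-136) - 250 = 476 - 250 = 226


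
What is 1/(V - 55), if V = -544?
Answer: -1/599 ≈ -0.0016694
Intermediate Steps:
1/(V - 55) = 1/(-544 - 55) = 1/(-599) = -1/599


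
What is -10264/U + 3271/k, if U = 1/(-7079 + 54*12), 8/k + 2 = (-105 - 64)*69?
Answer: 489912599/8 ≈ 6.1239e+7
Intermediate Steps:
k = -8/11663 (k = 8/(-2 + (-105 - 64)*69) = 8/(-2 - 169*69) = 8/(-2 - 11661) = 8/(-11663) = 8*(-1/11663) = -8/11663 ≈ -0.00068593)
U = -1/6431 (U = 1/(-7079 + 648) = 1/(-6431) = -1/6431 ≈ -0.00015550)
-10264/U + 3271/k = -10264/(-1/6431) + 3271/(-8/11663) = -10264*(-6431) + 3271*(-11663/8) = 66007784 - 38149673/8 = 489912599/8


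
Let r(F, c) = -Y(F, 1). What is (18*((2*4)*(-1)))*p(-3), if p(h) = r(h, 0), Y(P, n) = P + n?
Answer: -288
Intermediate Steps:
r(F, c) = -1 - F (r(F, c) = -(F + 1) = -(1 + F) = -1 - F)
p(h) = -1 - h
(18*((2*4)*(-1)))*p(-3) = (18*((2*4)*(-1)))*(-1 - 1*(-3)) = (18*(8*(-1)))*(-1 + 3) = (18*(-8))*2 = -144*2 = -288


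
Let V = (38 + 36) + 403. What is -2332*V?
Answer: -1112364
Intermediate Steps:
V = 477 (V = 74 + 403 = 477)
-2332*V = -2332*477 = -1112364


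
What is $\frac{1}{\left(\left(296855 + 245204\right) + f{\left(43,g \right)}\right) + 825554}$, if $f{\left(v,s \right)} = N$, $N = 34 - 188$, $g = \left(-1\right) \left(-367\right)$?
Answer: $\frac{1}{1367459} \approx 7.3128 \cdot 10^{-7}$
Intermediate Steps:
$g = 367$
$N = -154$ ($N = 34 - 188 = -154$)
$f{\left(v,s \right)} = -154$
$\frac{1}{\left(\left(296855 + 245204\right) + f{\left(43,g \right)}\right) + 825554} = \frac{1}{\left(\left(296855 + 245204\right) - 154\right) + 825554} = \frac{1}{\left(542059 - 154\right) + 825554} = \frac{1}{541905 + 825554} = \frac{1}{1367459}$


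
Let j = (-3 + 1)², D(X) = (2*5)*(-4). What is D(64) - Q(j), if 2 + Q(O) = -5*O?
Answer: -18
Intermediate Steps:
D(X) = -40 (D(X) = 10*(-4) = -40)
j = 4 (j = (-2)² = 4)
Q(O) = -2 - 5*O
D(64) - Q(j) = -40 - (-2 - 5*4) = -40 - (-2 - 20) = -40 - 1*(-22) = -40 + 22 = -18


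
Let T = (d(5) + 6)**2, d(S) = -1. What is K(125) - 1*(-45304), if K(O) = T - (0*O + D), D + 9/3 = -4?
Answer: 45336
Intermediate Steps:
D = -7 (D = -3 - 4 = -7)
T = 25 (T = (-1 + 6)**2 = 5**2 = 25)
K(O) = 32 (K(O) = 25 - (0*O - 7) = 25 - (0 - 7) = 25 - 1*(-7) = 25 + 7 = 32)
K(125) - 1*(-45304) = 32 - 1*(-45304) = 32 + 45304 = 45336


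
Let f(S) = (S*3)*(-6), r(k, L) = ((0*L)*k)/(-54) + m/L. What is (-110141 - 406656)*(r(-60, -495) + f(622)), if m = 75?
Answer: 190942537981/33 ≈ 5.7861e+9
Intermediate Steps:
r(k, L) = 75/L (r(k, L) = ((0*L)*k)/(-54) + 75/L = (0*k)*(-1/54) + 75/L = 0*(-1/54) + 75/L = 0 + 75/L = 75/L)
f(S) = -18*S (f(S) = (3*S)*(-6) = -18*S)
(-110141 - 406656)*(r(-60, -495) + f(622)) = (-110141 - 406656)*(75/(-495) - 18*622) = -516797*(75*(-1/495) - 11196) = -516797*(-5/33 - 11196) = -516797*(-369473/33) = 190942537981/33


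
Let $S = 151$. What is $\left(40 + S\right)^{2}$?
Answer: $36481$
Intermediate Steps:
$\left(40 + S\right)^{2} = \left(40 + 151\right)^{2} = 191^{2} = 36481$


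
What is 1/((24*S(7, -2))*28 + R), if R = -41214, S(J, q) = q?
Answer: -1/42558 ≈ -2.3497e-5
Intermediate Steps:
1/((24*S(7, -2))*28 + R) = 1/((24*(-2))*28 - 41214) = 1/(-48*28 - 41214) = 1/(-1344 - 41214) = 1/(-42558) = -1/42558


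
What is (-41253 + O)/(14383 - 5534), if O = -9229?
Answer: -50482/8849 ≈ -5.7048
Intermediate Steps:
(-41253 + O)/(14383 - 5534) = (-41253 - 9229)/(14383 - 5534) = -50482/8849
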